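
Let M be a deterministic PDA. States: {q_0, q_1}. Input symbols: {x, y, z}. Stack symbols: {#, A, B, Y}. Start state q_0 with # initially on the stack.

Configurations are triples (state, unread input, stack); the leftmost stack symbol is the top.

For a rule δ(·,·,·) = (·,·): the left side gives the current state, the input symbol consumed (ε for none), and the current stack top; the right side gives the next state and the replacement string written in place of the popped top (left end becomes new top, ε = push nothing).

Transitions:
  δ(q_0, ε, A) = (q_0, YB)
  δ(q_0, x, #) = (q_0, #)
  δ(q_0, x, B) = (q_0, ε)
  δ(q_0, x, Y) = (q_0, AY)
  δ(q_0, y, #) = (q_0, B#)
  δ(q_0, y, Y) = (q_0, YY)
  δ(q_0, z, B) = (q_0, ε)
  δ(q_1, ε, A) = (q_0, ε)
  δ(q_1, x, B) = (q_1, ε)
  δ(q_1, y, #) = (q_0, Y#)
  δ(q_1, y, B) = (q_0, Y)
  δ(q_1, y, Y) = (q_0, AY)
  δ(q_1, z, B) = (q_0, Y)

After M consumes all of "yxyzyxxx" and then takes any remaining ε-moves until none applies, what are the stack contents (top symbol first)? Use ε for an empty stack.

#

(q_0, yxyzyxxx, #)
  read y, top #: go to q_0, push B# → (q_0, xyzyxxx, B#)
  read x, top B: go to q_0, push ε → (q_0, yzyxxx, #)
  read y, top #: go to q_0, push B# → (q_0, zyxxx, B#)
  read z, top B: go to q_0, push ε → (q_0, yxxx, #)
  read y, top #: go to q_0, push B# → (q_0, xxx, B#)
  read x, top B: go to q_0, push ε → (q_0, xx, #)
  read x, top #: go to q_0, push # → (q_0, x, #)
  read x, top #: go to q_0, push # → (q_0, ε, #)
All input consumed in state q_0 with stack #.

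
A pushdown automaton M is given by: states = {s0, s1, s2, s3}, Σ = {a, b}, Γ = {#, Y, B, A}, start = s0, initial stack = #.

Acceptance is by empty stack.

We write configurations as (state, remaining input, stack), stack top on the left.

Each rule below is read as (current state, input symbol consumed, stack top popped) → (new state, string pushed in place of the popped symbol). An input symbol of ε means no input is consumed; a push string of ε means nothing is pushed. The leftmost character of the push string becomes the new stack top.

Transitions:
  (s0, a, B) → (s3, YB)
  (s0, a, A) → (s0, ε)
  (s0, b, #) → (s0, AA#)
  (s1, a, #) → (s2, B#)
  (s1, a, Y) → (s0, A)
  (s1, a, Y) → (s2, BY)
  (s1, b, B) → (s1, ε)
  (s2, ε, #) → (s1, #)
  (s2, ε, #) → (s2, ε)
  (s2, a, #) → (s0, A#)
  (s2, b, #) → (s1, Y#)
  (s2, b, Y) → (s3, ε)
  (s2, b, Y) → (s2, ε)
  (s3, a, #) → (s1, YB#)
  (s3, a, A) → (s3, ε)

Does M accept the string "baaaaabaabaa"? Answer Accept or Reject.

No computation consumes all input and empties the stack.

Reject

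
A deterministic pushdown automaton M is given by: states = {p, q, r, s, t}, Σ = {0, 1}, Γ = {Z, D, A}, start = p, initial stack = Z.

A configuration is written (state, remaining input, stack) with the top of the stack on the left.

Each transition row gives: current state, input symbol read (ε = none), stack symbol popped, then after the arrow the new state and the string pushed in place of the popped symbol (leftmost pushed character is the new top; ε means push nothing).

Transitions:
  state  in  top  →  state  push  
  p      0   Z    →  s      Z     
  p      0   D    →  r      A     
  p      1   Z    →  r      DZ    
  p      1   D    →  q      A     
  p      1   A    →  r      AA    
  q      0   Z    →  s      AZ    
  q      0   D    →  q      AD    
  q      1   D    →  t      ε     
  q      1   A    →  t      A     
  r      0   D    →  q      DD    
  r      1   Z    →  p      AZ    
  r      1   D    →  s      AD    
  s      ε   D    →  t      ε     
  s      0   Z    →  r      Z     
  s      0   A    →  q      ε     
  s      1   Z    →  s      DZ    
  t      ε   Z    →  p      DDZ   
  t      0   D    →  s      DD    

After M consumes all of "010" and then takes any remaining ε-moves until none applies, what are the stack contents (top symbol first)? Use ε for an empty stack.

(p, 010, Z)
  read 0, top Z: go to s, push Z → (s, 10, Z)
  read 1, top Z: go to s, push DZ → (s, 0, DZ)
  ε-move, top D: go to t, push ε → (t, 0, Z)
  ε-move, top Z: go to p, push DDZ → (p, 0, DDZ)
  read 0, top D: go to r, push A → (r, ε, ADZ)
All input consumed in state r with stack ADZ.

ADZ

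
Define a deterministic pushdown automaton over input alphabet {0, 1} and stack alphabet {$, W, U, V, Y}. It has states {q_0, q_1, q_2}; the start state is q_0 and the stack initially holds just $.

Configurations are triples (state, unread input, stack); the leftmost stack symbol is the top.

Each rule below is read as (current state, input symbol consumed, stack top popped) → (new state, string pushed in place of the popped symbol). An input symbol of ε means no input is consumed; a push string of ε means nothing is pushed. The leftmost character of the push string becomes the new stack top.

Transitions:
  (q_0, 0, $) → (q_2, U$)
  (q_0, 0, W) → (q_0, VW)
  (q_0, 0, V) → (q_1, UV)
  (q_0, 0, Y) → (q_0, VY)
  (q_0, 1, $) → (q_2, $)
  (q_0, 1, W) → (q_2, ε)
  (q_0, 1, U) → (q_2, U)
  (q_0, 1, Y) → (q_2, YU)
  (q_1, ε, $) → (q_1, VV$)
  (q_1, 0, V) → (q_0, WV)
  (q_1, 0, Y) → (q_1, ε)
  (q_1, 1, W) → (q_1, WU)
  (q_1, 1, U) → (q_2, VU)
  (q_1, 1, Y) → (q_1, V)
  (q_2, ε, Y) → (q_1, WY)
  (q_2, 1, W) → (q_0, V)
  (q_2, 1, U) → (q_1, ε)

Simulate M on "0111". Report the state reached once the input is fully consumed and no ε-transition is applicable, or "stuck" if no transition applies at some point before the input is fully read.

stuck

(q_0, 0111, $)
  read 0, top $: go to q_2, push U$ → (q_2, 111, U$)
  read 1, top U: go to q_1, push ε → (q_1, 11, $)
  ε-move, top $: go to q_1, push VV$ → (q_1, 11, VV$)
No transition for (q_1, 1, top V); M blocks with input 11 remaining.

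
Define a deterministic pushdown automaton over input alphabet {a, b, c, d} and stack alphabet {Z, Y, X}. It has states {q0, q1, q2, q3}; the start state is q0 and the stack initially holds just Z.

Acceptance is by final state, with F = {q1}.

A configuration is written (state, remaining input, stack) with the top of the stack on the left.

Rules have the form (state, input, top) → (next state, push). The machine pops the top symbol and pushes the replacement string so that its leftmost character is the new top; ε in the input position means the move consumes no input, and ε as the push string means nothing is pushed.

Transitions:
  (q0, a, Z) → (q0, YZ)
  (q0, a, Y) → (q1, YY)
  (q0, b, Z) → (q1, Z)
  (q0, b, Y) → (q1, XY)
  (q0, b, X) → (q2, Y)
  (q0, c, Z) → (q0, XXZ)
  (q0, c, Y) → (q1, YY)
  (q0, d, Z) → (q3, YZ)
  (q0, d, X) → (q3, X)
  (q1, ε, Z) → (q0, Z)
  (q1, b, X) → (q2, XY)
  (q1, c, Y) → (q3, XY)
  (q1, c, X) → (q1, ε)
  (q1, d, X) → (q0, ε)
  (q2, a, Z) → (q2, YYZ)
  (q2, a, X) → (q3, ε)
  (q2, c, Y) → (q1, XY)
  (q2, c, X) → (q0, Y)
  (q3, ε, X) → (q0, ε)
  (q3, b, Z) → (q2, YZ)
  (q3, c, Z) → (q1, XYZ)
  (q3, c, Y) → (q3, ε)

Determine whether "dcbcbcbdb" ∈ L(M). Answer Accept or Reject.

Accept

(q0, dcbcbcbdb, Z)
  read d, top Z: go to q3, push YZ → (q3, cbcbcbdb, YZ)
  read c, top Y: go to q3, push ε → (q3, bcbcbdb, Z)
  read b, top Z: go to q2, push YZ → (q2, cbcbdb, YZ)
  read c, top Y: go to q1, push XY → (q1, bcbdb, XYZ)
  read b, top X: go to q2, push XY → (q2, cbdb, XYYZ)
  read c, top X: go to q0, push Y → (q0, bdb, YYYZ)
  read b, top Y: go to q1, push XY → (q1, db, XYYYZ)
  read d, top X: go to q0, push ε → (q0, b, YYYZ)
  read b, top Y: go to q1, push XY → (q1, ε, XYYYZ)
All input consumed; state q1 ∈ F.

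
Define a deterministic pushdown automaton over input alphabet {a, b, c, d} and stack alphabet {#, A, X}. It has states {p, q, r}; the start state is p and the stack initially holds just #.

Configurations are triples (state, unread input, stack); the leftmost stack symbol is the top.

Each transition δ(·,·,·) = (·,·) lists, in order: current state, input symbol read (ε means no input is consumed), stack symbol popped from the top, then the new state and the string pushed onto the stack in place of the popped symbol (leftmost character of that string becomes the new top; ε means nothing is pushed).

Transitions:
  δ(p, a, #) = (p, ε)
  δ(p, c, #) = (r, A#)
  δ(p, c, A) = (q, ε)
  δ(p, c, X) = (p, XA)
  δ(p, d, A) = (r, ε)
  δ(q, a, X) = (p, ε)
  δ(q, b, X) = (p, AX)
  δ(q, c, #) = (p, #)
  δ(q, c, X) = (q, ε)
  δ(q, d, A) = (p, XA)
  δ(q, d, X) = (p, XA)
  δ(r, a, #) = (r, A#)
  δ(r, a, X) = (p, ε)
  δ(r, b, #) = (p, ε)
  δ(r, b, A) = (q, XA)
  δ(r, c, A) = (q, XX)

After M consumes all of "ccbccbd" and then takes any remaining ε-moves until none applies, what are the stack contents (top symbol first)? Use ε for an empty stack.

(p, ccbccbd, #) ⊢ (r, cbccbd, A#) ⊢ (q, bccbd, XX#) ⊢ (p, ccbd, AXX#) ⊢ (q, cbd, XX#) ⊢ (q, bd, X#) ⊢ (p, d, AX#) ⊢ (r, ε, X#)
All input consumed in state r with stack X#.

X#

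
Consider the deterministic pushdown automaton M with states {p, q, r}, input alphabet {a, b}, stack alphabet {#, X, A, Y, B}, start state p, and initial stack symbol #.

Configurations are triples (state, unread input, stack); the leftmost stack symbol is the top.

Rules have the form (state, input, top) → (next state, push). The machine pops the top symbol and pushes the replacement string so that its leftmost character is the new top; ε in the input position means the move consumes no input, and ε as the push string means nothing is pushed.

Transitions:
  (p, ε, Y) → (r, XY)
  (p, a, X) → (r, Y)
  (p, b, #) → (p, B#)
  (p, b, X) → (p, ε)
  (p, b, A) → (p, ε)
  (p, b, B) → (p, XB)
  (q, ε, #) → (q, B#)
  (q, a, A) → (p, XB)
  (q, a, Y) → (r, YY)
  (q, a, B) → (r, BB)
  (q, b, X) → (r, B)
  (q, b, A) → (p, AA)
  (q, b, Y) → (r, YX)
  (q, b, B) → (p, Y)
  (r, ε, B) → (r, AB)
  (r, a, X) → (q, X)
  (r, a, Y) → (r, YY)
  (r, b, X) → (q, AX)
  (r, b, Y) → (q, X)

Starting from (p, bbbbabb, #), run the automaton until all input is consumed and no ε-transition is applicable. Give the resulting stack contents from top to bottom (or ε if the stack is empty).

ABB#

(p, bbbbabb, #)
  read b, top #: go to p, push B# → (p, bbbabb, B#)
  read b, top B: go to p, push XB → (p, bbabb, XB#)
  read b, top X: go to p, push ε → (p, babb, B#)
  read b, top B: go to p, push XB → (p, abb, XB#)
  read a, top X: go to r, push Y → (r, bb, YB#)
  read b, top Y: go to q, push X → (q, b, XB#)
  read b, top X: go to r, push B → (r, ε, BB#)
  ε-move, top B: go to r, push AB → (r, ε, ABB#)
All input consumed in state r with stack ABB#.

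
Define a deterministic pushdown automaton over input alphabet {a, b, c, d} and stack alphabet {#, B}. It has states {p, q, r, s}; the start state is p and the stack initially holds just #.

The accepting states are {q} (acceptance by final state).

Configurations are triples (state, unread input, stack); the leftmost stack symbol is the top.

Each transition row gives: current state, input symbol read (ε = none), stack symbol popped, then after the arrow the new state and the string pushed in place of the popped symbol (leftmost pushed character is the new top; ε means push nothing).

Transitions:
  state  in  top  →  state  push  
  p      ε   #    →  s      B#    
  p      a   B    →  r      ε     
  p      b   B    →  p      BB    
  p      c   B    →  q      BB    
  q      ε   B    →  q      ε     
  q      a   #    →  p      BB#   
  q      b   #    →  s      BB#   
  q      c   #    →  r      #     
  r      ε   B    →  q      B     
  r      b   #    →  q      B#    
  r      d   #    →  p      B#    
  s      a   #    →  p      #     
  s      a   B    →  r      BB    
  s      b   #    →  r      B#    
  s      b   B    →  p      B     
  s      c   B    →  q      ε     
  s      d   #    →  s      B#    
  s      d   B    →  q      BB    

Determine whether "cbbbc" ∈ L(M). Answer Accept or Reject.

(p, cbbbc, #)
  ε-move, top #: go to s, push B# → (s, cbbbc, B#)
  read c, top B: go to q, push ε → (q, bbbc, #)
  read b, top #: go to s, push BB# → (s, bbc, BB#)
  read b, top B: go to p, push B → (p, bc, BB#)
  read b, top B: go to p, push BB → (p, c, BBB#)
  read c, top B: go to q, push BB → (q, ε, BBBB#)
All input consumed; state q ∈ F.

Accept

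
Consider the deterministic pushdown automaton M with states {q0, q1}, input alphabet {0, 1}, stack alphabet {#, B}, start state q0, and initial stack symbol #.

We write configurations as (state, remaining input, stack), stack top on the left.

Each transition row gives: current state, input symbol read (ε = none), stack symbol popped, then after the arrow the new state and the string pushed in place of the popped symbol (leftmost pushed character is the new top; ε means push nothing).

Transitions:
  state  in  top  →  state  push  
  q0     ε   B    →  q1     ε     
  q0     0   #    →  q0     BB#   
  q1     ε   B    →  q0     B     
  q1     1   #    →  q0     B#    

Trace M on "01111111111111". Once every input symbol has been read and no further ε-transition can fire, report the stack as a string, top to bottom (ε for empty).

#

(q0, 01111111111111, #)
  read 0, top #: go to q0, push BB# → (q0, 1111111111111, BB#)
  ε-move, top B: go to q1, push ε → (q1, 1111111111111, B#)
  ε-move, top B: go to q0, push B → (q0, 1111111111111, B#)
  ε-move, top B: go to q1, push ε → (q1, 1111111111111, #)
  read 1, top #: go to q0, push B# → (q0, 111111111111, B#)
  ε-move, top B: go to q1, push ε → (q1, 111111111111, #)
  read 1, top #: go to q0, push B# → (q0, 11111111111, B#)
  ε-move, top B: go to q1, push ε → (q1, 11111111111, #)
  read 1, top #: go to q0, push B# → (q0, 1111111111, B#)
  ε-move, top B: go to q1, push ε → (q1, 1111111111, #)
  read 1, top #: go to q0, push B# → (q0, 111111111, B#)
  ε-move, top B: go to q1, push ε → (q1, 111111111, #)
  read 1, top #: go to q0, push B# → (q0, 11111111, B#)
  ε-move, top B: go to q1, push ε → (q1, 11111111, #)
  read 1, top #: go to q0, push B# → (q0, 1111111, B#)
  ε-move, top B: go to q1, push ε → (q1, 1111111, #)
  read 1, top #: go to q0, push B# → (q0, 111111, B#)
  ε-move, top B: go to q1, push ε → (q1, 111111, #)
  read 1, top #: go to q0, push B# → (q0, 11111, B#)
  ε-move, top B: go to q1, push ε → (q1, 11111, #)
  read 1, top #: go to q0, push B# → (q0, 1111, B#)
  ε-move, top B: go to q1, push ε → (q1, 1111, #)
  read 1, top #: go to q0, push B# → (q0, 111, B#)
  ε-move, top B: go to q1, push ε → (q1, 111, #)
  read 1, top #: go to q0, push B# → (q0, 11, B#)
  ε-move, top B: go to q1, push ε → (q1, 11, #)
  read 1, top #: go to q0, push B# → (q0, 1, B#)
  ε-move, top B: go to q1, push ε → (q1, 1, #)
  read 1, top #: go to q0, push B# → (q0, ε, B#)
  ε-move, top B: go to q1, push ε → (q1, ε, #)
All input consumed in state q1 with stack #.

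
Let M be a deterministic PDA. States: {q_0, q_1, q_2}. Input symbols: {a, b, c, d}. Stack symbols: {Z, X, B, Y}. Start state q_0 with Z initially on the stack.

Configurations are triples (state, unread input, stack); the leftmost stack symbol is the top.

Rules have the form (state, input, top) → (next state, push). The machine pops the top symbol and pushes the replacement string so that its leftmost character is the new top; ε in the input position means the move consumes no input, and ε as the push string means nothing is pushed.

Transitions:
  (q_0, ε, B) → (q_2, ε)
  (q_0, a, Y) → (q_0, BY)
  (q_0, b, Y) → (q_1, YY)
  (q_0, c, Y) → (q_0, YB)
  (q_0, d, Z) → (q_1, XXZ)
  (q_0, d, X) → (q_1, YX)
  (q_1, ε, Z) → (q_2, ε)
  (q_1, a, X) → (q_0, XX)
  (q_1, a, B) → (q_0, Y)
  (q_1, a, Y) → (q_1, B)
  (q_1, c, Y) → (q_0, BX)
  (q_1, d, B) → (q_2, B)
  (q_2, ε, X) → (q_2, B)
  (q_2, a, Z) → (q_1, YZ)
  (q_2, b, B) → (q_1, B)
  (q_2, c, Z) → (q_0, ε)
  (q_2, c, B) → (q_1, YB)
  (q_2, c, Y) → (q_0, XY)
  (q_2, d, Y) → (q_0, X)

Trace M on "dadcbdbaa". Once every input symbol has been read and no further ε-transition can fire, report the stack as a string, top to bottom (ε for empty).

YXXXZ

(q_0, dadcbdbaa, Z) ⊢ (q_1, adcbdbaa, XXZ) ⊢ (q_0, dcbdbaa, XXXZ) ⊢ (q_1, cbdbaa, YXXXZ) ⊢ (q_0, bdbaa, BXXXXZ) ⊢ (q_2, bdbaa, XXXXZ) ⊢ (q_2, bdbaa, BXXXZ) ⊢ (q_1, dbaa, BXXXZ) ⊢ (q_2, baa, BXXXZ) ⊢ (q_1, aa, BXXXZ) ⊢ (q_0, a, YXXXZ) ⊢ (q_0, ε, BYXXXZ) ⊢ (q_2, ε, YXXXZ)
All input consumed in state q_2 with stack YXXXZ.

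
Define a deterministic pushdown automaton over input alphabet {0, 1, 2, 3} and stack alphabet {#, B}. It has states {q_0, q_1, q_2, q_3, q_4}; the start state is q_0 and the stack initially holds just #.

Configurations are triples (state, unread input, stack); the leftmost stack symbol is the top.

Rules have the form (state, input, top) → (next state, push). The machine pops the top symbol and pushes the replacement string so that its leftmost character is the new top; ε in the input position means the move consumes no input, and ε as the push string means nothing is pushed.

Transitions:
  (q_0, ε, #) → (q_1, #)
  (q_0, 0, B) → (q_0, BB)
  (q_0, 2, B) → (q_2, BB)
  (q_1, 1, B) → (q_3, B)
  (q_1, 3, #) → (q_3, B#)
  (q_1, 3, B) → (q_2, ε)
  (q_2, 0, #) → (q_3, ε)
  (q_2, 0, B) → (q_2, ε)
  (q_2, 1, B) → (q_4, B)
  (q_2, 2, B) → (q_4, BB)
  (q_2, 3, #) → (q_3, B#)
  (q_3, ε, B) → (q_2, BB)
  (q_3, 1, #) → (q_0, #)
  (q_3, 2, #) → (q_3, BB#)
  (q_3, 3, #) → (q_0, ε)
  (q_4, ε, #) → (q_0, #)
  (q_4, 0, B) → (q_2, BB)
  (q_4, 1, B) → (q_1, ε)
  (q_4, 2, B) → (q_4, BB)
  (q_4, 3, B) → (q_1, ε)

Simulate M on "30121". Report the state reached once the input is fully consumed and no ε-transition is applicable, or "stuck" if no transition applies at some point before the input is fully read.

q_1

(q_0, 30121, #)
  ε-move, top #: go to q_1, push # → (q_1, 30121, #)
  read 3, top #: go to q_3, push B# → (q_3, 0121, B#)
  ε-move, top B: go to q_2, push BB → (q_2, 0121, BB#)
  read 0, top B: go to q_2, push ε → (q_2, 121, B#)
  read 1, top B: go to q_4, push B → (q_4, 21, B#)
  read 2, top B: go to q_4, push BB → (q_4, 1, BB#)
  read 1, top B: go to q_1, push ε → (q_1, ε, B#)
All input consumed; M is in state q_1.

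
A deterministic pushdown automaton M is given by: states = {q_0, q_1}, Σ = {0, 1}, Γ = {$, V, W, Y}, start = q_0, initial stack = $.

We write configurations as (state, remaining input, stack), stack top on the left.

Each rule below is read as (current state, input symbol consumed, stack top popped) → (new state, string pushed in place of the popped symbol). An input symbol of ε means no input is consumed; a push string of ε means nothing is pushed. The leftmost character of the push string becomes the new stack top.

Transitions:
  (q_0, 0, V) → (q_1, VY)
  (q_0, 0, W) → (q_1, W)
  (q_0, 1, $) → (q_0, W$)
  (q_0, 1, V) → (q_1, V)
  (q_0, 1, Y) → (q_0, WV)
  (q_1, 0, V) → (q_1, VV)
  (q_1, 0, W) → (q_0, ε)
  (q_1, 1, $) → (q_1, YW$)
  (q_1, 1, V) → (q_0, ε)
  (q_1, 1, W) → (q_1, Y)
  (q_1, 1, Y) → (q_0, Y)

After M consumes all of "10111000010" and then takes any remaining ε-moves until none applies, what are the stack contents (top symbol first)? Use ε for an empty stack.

(q_0, 10111000010, $)
  read 1, top $: go to q_0, push W$ → (q_0, 0111000010, W$)
  read 0, top W: go to q_1, push W → (q_1, 111000010, W$)
  read 1, top W: go to q_1, push Y → (q_1, 11000010, Y$)
  read 1, top Y: go to q_0, push Y → (q_0, 1000010, Y$)
  read 1, top Y: go to q_0, push WV → (q_0, 000010, WV$)
  read 0, top W: go to q_1, push W → (q_1, 00010, WV$)
  read 0, top W: go to q_0, push ε → (q_0, 0010, V$)
  read 0, top V: go to q_1, push VY → (q_1, 010, VY$)
  read 0, top V: go to q_1, push VV → (q_1, 10, VVY$)
  read 1, top V: go to q_0, push ε → (q_0, 0, VY$)
  read 0, top V: go to q_1, push VY → (q_1, ε, VYY$)
All input consumed in state q_1 with stack VYY$.

VYY$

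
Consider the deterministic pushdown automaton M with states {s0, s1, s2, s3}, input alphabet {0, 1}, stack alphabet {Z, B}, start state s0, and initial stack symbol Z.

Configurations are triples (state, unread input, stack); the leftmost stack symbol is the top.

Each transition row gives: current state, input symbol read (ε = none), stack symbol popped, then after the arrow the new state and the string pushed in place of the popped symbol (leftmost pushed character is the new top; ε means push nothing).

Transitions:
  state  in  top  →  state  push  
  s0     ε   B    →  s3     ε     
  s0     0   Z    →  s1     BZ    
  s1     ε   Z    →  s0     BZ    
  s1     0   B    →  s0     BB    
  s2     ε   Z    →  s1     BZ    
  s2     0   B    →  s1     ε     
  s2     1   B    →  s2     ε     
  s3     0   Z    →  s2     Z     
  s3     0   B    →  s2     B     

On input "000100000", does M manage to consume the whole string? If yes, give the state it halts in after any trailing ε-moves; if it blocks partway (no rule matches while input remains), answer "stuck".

s3

(s0, 000100000, Z) ⊢ (s1, 00100000, BZ) ⊢ (s0, 0100000, BBZ) ⊢ (s3, 0100000, BZ) ⊢ (s2, 100000, BZ) ⊢ (s2, 00000, Z) ⊢ (s1, 00000, BZ) ⊢ (s0, 0000, BBZ) ⊢ (s3, 0000, BZ) ⊢ (s2, 000, BZ) ⊢ (s1, 00, Z) ⊢ (s0, 00, BZ) ⊢ (s3, 00, Z) ⊢ (s2, 0, Z) ⊢ (s1, 0, BZ) ⊢ (s0, ε, BBZ) ⊢ (s3, ε, BZ)
All input consumed; M is in state s3.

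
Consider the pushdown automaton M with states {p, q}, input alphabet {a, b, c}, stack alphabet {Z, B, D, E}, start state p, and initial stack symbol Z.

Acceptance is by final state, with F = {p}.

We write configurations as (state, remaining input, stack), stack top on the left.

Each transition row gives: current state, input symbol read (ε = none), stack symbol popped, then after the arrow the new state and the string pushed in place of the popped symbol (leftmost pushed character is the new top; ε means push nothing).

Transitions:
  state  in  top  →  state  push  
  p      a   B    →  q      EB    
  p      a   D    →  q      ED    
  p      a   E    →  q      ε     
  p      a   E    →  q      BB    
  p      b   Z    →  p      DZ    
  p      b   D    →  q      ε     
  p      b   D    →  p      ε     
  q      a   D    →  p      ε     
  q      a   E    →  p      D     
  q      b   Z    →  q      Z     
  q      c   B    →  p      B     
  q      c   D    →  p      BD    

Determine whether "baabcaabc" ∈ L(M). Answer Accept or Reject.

Accept

One accepting computation: (p, baabcaabc, Z) ⊢ (p, aabcaabc, DZ) ⊢ (q, abcaabc, EDZ) ⊢ (p, bcaabc, DDZ) ⊢ (q, caabc, DZ) ⊢ (p, aabc, BDZ) ⊢ (q, abc, EBDZ) ⊢ (p, bc, DBDZ) ⊢ (q, c, BDZ) ⊢ (p, ε, BDZ)
All input consumed and state p ∈ F.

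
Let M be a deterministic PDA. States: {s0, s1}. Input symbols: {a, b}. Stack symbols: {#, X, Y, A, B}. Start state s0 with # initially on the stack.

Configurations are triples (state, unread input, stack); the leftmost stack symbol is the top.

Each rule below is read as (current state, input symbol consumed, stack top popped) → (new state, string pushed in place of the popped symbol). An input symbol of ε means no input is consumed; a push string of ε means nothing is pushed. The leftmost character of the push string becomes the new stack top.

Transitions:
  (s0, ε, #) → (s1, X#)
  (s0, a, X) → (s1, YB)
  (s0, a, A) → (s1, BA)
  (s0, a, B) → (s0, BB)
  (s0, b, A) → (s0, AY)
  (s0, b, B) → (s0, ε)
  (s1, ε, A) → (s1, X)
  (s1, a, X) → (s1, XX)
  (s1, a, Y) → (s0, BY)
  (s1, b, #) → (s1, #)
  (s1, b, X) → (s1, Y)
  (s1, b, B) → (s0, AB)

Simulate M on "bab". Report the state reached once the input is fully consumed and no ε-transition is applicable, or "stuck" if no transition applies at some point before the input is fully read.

s0

(s0, bab, #) ⊢ (s1, bab, X#) ⊢ (s1, ab, Y#) ⊢ (s0, b, BY#) ⊢ (s0, ε, Y#)
All input consumed; M is in state s0.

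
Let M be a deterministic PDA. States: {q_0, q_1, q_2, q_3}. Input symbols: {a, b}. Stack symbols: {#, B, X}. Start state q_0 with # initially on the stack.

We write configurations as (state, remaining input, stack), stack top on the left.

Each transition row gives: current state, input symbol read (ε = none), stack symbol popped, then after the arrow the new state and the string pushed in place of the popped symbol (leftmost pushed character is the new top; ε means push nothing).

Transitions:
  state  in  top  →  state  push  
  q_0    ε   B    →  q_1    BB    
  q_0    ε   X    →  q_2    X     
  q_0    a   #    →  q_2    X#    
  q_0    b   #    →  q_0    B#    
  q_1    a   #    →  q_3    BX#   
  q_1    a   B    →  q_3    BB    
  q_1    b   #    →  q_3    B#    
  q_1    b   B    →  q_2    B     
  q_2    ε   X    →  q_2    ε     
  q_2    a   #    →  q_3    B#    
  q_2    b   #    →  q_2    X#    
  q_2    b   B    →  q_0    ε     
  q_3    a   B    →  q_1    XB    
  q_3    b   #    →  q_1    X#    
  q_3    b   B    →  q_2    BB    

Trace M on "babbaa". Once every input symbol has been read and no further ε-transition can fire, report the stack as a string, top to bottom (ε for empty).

(q_0, babbaa, #)
  read b, top #: go to q_0, push B# → (q_0, abbaa, B#)
  ε-move, top B: go to q_1, push BB → (q_1, abbaa, BB#)
  read a, top B: go to q_3, push BB → (q_3, bbaa, BBB#)
  read b, top B: go to q_2, push BB → (q_2, baa, BBBB#)
  read b, top B: go to q_0, push ε → (q_0, aa, BBB#)
  ε-move, top B: go to q_1, push BB → (q_1, aa, BBBB#)
  read a, top B: go to q_3, push BB → (q_3, a, BBBBB#)
  read a, top B: go to q_1, push XB → (q_1, ε, XBBBBB#)
All input consumed in state q_1 with stack XBBBBB#.

XBBBBB#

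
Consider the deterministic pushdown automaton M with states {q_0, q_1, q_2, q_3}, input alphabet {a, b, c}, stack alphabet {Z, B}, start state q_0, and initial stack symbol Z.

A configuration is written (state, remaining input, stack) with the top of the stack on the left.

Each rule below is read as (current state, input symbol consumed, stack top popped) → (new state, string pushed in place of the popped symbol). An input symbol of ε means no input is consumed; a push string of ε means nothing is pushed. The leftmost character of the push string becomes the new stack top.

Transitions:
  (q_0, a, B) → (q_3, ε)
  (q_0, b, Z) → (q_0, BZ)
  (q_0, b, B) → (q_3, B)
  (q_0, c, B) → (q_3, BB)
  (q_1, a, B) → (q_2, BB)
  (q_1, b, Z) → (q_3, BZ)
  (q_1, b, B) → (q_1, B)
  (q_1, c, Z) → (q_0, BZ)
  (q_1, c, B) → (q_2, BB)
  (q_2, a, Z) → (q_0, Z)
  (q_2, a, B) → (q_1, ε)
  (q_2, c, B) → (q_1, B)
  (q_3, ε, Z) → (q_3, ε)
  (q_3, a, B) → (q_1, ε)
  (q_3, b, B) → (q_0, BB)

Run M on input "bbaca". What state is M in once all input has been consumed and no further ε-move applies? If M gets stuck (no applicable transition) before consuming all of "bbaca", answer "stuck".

(q_0, bbaca, Z) ⊢ (q_0, baca, BZ) ⊢ (q_3, aca, BZ) ⊢ (q_1, ca, Z) ⊢ (q_0, a, BZ) ⊢ (q_3, ε, Z) ⊢ (q_3, ε, ε)
All input consumed; M is in state q_3.

q_3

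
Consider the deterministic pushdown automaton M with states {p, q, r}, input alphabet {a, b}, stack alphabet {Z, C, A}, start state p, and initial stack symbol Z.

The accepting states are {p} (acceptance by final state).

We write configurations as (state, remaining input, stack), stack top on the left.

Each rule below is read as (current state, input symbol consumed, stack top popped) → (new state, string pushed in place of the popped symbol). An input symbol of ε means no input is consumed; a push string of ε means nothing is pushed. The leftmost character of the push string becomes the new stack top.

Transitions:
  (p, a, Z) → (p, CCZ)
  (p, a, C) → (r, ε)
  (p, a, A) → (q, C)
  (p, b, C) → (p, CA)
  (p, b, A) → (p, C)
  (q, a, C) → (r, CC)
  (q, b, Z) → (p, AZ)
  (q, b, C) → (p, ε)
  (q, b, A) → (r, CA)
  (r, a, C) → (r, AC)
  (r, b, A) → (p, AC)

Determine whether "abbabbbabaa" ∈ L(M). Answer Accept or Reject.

Reject

(p, abbabbbabaa, Z)
  read a, top Z: go to p, push CCZ → (p, bbabbbabaa, CCZ)
  read b, top C: go to p, push CA → (p, babbbabaa, CACZ)
  read b, top C: go to p, push CA → (p, abbbabaa, CAACZ)
  read a, top C: go to r, push ε → (r, bbbabaa, AACZ)
  read b, top A: go to p, push AC → (p, bbabaa, ACACZ)
  read b, top A: go to p, push C → (p, babaa, CCACZ)
  read b, top C: go to p, push CA → (p, abaa, CACACZ)
  read a, top C: go to r, push ε → (r, baa, ACACZ)
  read b, top A: go to p, push AC → (p, aa, ACCACZ)
  read a, top A: go to q, push C → (q, a, CCCACZ)
  read a, top C: go to r, push CC → (r, ε, CCCCACZ)
All input consumed; state r ∉ F and no further ε-move applies.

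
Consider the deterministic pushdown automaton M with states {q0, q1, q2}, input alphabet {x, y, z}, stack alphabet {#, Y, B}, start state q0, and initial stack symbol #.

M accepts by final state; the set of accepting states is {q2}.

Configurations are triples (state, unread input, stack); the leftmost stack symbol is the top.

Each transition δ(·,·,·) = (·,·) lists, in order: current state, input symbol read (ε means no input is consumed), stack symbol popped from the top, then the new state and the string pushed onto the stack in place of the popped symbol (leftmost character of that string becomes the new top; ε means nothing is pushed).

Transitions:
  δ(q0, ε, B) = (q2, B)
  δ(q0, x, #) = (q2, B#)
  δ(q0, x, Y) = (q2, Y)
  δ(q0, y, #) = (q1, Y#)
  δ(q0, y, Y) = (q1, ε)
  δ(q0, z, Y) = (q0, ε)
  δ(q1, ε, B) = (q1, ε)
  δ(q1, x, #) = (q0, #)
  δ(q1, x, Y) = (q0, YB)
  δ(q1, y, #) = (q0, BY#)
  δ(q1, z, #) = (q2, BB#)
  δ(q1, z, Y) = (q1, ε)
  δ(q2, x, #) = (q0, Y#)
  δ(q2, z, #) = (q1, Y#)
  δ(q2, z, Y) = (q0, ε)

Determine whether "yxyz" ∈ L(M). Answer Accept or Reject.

Accept

(q0, yxyz, #)
  read y, top #: go to q1, push Y# → (q1, xyz, Y#)
  read x, top Y: go to q0, push YB → (q0, yz, YB#)
  read y, top Y: go to q1, push ε → (q1, z, B#)
  ε-move, top B: go to q1, push ε → (q1, z, #)
  read z, top #: go to q2, push BB# → (q2, ε, BB#)
All input consumed; state q2 ∈ F.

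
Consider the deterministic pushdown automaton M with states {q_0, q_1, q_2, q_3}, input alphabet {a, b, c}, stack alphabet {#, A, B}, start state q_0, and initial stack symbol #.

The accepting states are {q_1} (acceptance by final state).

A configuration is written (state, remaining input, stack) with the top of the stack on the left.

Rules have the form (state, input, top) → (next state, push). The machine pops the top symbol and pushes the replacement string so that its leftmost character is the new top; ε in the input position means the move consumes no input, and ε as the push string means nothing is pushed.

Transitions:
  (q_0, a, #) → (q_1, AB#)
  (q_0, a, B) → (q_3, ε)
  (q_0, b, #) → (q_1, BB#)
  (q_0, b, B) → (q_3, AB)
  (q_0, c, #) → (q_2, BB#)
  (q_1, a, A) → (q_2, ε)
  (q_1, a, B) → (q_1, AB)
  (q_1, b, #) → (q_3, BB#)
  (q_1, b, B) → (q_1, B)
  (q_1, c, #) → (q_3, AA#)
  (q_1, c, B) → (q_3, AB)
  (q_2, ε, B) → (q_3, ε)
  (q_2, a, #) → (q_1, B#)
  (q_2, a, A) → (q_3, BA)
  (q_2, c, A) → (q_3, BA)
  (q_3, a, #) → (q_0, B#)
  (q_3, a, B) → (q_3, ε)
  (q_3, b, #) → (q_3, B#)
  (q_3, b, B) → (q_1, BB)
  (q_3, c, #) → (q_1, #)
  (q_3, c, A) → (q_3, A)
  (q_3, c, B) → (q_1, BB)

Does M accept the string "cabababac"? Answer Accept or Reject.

Accept

(q_0, cabababac, #)
  read c, top #: go to q_2, push BB# → (q_2, abababac, BB#)
  ε-move, top B: go to q_3, push ε → (q_3, abababac, B#)
  read a, top B: go to q_3, push ε → (q_3, bababac, #)
  read b, top #: go to q_3, push B# → (q_3, ababac, B#)
  read a, top B: go to q_3, push ε → (q_3, babac, #)
  read b, top #: go to q_3, push B# → (q_3, abac, B#)
  read a, top B: go to q_3, push ε → (q_3, bac, #)
  read b, top #: go to q_3, push B# → (q_3, ac, B#)
  read a, top B: go to q_3, push ε → (q_3, c, #)
  read c, top #: go to q_1, push # → (q_1, ε, #)
All input consumed; state q_1 ∈ F.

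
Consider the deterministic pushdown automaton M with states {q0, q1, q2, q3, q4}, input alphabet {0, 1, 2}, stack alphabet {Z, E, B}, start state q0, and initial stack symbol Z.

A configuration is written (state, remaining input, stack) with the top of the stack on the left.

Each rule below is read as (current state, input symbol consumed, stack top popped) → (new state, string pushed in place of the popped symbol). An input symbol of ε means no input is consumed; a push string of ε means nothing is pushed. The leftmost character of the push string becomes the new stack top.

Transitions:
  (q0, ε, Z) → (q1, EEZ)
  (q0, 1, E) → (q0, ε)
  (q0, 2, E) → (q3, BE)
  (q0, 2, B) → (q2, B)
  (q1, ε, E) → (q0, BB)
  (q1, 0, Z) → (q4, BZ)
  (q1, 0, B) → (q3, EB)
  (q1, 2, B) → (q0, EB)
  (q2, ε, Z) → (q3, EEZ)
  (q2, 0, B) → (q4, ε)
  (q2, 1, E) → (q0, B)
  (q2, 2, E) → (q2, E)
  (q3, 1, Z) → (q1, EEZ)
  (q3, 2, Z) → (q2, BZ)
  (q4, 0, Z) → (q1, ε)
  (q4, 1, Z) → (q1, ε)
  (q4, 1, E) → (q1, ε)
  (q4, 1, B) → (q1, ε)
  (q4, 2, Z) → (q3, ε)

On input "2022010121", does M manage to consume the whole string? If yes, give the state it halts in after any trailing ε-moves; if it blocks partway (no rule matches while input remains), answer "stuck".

stuck

(q0, 2022010121, Z) ⊢ (q1, 2022010121, EEZ) ⊢ (q0, 2022010121, BBEZ) ⊢ (q2, 022010121, BBEZ) ⊢ (q4, 22010121, BEZ)
No transition for (q4, 2, top B); M blocks with input 22010121 remaining.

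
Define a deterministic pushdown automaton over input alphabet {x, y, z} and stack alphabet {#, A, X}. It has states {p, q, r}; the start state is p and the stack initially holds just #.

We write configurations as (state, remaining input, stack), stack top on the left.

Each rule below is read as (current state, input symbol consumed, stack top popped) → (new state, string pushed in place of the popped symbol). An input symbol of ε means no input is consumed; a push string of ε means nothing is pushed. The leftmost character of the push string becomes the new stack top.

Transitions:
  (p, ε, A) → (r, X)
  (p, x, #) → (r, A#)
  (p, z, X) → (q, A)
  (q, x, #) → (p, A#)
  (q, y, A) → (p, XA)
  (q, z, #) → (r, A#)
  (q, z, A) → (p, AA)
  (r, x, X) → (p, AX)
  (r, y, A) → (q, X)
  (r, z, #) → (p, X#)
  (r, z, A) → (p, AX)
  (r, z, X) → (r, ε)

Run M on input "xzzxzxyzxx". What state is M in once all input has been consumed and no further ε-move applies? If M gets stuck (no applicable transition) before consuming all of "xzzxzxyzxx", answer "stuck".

stuck

(p, xzzxzxyzxx, #)
  read x, top #: go to r, push A# → (r, zzxzxyzxx, A#)
  read z, top A: go to p, push AX → (p, zxzxyzxx, AX#)
  ε-move, top A: go to r, push X → (r, zxzxyzxx, XX#)
  read z, top X: go to r, push ε → (r, xzxyzxx, X#)
  read x, top X: go to p, push AX → (p, zxyzxx, AX#)
  ε-move, top A: go to r, push X → (r, zxyzxx, XX#)
  read z, top X: go to r, push ε → (r, xyzxx, X#)
  read x, top X: go to p, push AX → (p, yzxx, AX#)
  ε-move, top A: go to r, push X → (r, yzxx, XX#)
No transition for (r, y, top X); M blocks with input yzxx remaining.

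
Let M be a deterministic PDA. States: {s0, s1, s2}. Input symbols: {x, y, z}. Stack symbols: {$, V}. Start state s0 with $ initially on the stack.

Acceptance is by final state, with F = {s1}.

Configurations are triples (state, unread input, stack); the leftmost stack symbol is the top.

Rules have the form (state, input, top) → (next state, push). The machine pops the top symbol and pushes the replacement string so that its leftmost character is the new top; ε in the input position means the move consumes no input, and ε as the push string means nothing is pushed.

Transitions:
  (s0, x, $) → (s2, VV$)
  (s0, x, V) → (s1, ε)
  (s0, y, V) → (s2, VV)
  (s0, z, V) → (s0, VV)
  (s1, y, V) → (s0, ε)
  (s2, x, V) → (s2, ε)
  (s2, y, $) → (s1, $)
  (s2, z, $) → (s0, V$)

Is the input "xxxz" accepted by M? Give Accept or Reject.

(s0, xxxz, $)
  read x, top $: go to s2, push VV$ → (s2, xxz, VV$)
  read x, top V: go to s2, push ε → (s2, xz, V$)
  read x, top V: go to s2, push ε → (s2, z, $)
  read z, top $: go to s0, push V$ → (s0, ε, V$)
All input consumed; state s0 ∉ F and no further ε-move applies.

Reject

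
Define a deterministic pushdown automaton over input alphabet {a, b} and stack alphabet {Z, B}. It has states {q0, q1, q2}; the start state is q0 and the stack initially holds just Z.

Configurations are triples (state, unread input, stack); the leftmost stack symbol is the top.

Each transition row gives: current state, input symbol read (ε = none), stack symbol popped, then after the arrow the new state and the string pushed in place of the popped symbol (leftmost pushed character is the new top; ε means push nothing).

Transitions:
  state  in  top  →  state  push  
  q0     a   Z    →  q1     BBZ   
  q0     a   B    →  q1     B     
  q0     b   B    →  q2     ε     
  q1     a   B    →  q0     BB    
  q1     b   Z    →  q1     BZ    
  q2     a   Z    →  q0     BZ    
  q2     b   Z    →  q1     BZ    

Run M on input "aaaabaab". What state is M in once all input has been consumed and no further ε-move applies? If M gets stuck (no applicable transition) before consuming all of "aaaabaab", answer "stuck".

stuck

(q0, aaaabaab, Z) ⊢ (q1, aaabaab, BBZ) ⊢ (q0, aabaab, BBBZ) ⊢ (q1, abaab, BBBZ) ⊢ (q0, baab, BBBBZ) ⊢ (q2, aab, BBBZ)
No transition for (q2, a, top B); M blocks with input aab remaining.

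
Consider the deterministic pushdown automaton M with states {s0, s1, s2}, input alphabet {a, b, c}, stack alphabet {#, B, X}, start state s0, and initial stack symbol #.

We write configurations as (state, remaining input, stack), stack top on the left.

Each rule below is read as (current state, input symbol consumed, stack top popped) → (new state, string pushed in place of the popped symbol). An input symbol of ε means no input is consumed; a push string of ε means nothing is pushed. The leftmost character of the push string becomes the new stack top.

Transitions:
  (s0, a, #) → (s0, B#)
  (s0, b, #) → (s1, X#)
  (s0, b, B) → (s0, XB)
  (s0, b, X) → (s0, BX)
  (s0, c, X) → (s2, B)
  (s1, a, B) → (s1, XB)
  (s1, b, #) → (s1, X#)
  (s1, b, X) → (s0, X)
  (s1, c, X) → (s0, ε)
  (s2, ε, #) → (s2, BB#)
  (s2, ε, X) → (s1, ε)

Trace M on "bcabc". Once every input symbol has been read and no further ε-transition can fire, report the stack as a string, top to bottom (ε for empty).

BB#

(s0, bcabc, #)
  read b, top #: go to s1, push X# → (s1, cabc, X#)
  read c, top X: go to s0, push ε → (s0, abc, #)
  read a, top #: go to s0, push B# → (s0, bc, B#)
  read b, top B: go to s0, push XB → (s0, c, XB#)
  read c, top X: go to s2, push B → (s2, ε, BB#)
All input consumed in state s2 with stack BB#.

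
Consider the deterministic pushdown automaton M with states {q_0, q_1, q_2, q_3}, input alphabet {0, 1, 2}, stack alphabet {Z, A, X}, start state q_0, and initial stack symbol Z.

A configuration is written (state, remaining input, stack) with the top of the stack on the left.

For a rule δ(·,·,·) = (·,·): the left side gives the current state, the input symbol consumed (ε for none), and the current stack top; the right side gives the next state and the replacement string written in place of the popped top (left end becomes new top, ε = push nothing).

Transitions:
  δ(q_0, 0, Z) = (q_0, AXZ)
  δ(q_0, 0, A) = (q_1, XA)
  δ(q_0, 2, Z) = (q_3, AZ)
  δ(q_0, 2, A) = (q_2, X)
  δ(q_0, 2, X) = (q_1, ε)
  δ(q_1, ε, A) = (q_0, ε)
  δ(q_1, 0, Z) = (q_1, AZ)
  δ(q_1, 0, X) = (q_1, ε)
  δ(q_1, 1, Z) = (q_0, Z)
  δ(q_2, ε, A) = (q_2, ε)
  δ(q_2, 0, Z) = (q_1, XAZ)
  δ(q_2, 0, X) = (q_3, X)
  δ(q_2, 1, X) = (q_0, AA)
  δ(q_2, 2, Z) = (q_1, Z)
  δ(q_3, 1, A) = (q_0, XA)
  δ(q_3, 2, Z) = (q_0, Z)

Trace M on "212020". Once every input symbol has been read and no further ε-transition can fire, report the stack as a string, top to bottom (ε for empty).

(q_0, 212020, Z)
  read 2, top Z: go to q_3, push AZ → (q_3, 12020, AZ)
  read 1, top A: go to q_0, push XA → (q_0, 2020, XAZ)
  read 2, top X: go to q_1, push ε → (q_1, 020, AZ)
  ε-move, top A: go to q_0, push ε → (q_0, 020, Z)
  read 0, top Z: go to q_0, push AXZ → (q_0, 20, AXZ)
  read 2, top A: go to q_2, push X → (q_2, 0, XXZ)
  read 0, top X: go to q_3, push X → (q_3, ε, XXZ)
All input consumed in state q_3 with stack XXZ.

XXZ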